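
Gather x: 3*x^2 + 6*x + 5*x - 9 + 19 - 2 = 3*x^2 + 11*x + 8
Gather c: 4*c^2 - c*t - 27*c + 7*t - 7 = 4*c^2 + c*(-t - 27) + 7*t - 7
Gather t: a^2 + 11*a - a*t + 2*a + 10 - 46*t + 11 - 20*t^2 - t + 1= a^2 + 13*a - 20*t^2 + t*(-a - 47) + 22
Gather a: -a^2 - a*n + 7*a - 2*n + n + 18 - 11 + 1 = -a^2 + a*(7 - n) - n + 8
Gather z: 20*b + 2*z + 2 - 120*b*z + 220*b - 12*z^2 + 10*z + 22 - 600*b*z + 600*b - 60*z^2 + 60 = 840*b - 72*z^2 + z*(12 - 720*b) + 84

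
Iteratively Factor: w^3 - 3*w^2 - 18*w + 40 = (w - 5)*(w^2 + 2*w - 8) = (w - 5)*(w + 4)*(w - 2)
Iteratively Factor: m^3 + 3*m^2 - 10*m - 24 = (m + 2)*(m^2 + m - 12) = (m + 2)*(m + 4)*(m - 3)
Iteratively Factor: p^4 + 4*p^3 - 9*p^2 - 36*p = (p)*(p^3 + 4*p^2 - 9*p - 36) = p*(p - 3)*(p^2 + 7*p + 12) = p*(p - 3)*(p + 4)*(p + 3)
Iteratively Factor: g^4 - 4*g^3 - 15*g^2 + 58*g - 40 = (g + 4)*(g^3 - 8*g^2 + 17*g - 10) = (g - 1)*(g + 4)*(g^2 - 7*g + 10) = (g - 5)*(g - 1)*(g + 4)*(g - 2)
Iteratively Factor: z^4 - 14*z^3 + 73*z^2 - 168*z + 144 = (z - 4)*(z^3 - 10*z^2 + 33*z - 36) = (z - 4)^2*(z^2 - 6*z + 9) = (z - 4)^2*(z - 3)*(z - 3)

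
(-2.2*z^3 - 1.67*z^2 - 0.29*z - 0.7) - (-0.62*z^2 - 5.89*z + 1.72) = -2.2*z^3 - 1.05*z^2 + 5.6*z - 2.42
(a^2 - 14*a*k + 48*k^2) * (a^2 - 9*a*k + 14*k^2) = a^4 - 23*a^3*k + 188*a^2*k^2 - 628*a*k^3 + 672*k^4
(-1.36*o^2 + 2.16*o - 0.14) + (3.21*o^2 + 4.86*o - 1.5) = 1.85*o^2 + 7.02*o - 1.64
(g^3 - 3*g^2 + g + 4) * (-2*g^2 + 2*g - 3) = -2*g^5 + 8*g^4 - 11*g^3 + 3*g^2 + 5*g - 12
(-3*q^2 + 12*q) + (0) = -3*q^2 + 12*q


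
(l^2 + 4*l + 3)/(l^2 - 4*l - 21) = (l + 1)/(l - 7)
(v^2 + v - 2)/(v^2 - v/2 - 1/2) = 2*(v + 2)/(2*v + 1)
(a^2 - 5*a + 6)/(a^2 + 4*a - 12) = (a - 3)/(a + 6)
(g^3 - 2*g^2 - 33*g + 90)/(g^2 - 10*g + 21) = (g^2 + g - 30)/(g - 7)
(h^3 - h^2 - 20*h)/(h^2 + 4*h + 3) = h*(h^2 - h - 20)/(h^2 + 4*h + 3)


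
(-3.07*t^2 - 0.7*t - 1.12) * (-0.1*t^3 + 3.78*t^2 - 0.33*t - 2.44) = 0.307*t^5 - 11.5346*t^4 - 1.5209*t^3 + 3.4882*t^2 + 2.0776*t + 2.7328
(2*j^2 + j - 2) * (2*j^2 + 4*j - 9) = 4*j^4 + 10*j^3 - 18*j^2 - 17*j + 18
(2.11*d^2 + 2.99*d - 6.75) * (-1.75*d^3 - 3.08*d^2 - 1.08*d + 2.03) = -3.6925*d^5 - 11.7313*d^4 + 0.324499999999999*d^3 + 21.8441*d^2 + 13.3597*d - 13.7025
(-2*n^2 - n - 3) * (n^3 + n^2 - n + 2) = -2*n^5 - 3*n^4 - 2*n^3 - 6*n^2 + n - 6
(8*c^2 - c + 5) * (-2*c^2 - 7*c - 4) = -16*c^4 - 54*c^3 - 35*c^2 - 31*c - 20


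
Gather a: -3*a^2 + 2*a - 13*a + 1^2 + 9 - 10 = -3*a^2 - 11*a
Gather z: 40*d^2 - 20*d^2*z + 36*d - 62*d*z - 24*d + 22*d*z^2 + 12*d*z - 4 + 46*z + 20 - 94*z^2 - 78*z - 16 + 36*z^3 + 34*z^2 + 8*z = 40*d^2 + 12*d + 36*z^3 + z^2*(22*d - 60) + z*(-20*d^2 - 50*d - 24)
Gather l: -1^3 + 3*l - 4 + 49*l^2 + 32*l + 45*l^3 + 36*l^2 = 45*l^3 + 85*l^2 + 35*l - 5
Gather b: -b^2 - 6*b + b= -b^2 - 5*b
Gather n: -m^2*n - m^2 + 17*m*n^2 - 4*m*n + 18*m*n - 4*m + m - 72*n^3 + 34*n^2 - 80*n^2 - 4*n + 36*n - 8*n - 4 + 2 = -m^2 - 3*m - 72*n^3 + n^2*(17*m - 46) + n*(-m^2 + 14*m + 24) - 2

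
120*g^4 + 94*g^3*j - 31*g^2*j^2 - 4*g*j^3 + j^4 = (-6*g + j)*(-4*g + j)*(g + j)*(5*g + j)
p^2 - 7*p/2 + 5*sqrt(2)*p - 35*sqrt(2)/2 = (p - 7/2)*(p + 5*sqrt(2))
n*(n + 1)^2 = n^3 + 2*n^2 + n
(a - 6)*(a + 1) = a^2 - 5*a - 6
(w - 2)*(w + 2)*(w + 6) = w^3 + 6*w^2 - 4*w - 24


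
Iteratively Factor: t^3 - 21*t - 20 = (t - 5)*(t^2 + 5*t + 4) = (t - 5)*(t + 1)*(t + 4)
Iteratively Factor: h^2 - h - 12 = (h + 3)*(h - 4)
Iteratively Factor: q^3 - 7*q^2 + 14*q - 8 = (q - 2)*(q^2 - 5*q + 4) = (q - 2)*(q - 1)*(q - 4)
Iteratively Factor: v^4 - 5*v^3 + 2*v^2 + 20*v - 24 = (v + 2)*(v^3 - 7*v^2 + 16*v - 12) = (v - 3)*(v + 2)*(v^2 - 4*v + 4) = (v - 3)*(v - 2)*(v + 2)*(v - 2)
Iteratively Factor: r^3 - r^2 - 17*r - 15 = (r - 5)*(r^2 + 4*r + 3) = (r - 5)*(r + 3)*(r + 1)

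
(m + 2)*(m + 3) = m^2 + 5*m + 6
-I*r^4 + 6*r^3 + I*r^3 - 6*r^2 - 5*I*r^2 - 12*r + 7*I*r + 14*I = (r - 2)*(r - I)*(r + 7*I)*(-I*r - I)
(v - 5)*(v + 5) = v^2 - 25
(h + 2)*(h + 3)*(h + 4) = h^3 + 9*h^2 + 26*h + 24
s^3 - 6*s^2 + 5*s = s*(s - 5)*(s - 1)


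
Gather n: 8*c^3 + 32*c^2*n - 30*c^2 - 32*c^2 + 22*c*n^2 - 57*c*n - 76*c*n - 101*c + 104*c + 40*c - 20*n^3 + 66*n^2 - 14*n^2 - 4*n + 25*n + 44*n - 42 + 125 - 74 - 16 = 8*c^3 - 62*c^2 + 43*c - 20*n^3 + n^2*(22*c + 52) + n*(32*c^2 - 133*c + 65) - 7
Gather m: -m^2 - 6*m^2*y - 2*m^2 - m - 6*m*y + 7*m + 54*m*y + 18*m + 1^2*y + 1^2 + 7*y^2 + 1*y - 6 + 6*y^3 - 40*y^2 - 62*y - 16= m^2*(-6*y - 3) + m*(48*y + 24) + 6*y^3 - 33*y^2 - 60*y - 21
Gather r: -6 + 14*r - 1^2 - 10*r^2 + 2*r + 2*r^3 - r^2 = 2*r^3 - 11*r^2 + 16*r - 7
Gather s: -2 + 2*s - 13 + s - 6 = 3*s - 21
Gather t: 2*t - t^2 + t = -t^2 + 3*t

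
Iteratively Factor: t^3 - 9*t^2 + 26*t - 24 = (t - 3)*(t^2 - 6*t + 8) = (t - 3)*(t - 2)*(t - 4)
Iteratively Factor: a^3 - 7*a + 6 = (a + 3)*(a^2 - 3*a + 2) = (a - 2)*(a + 3)*(a - 1)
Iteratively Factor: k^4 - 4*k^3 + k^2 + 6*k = (k)*(k^3 - 4*k^2 + k + 6) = k*(k - 2)*(k^2 - 2*k - 3) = k*(k - 2)*(k + 1)*(k - 3)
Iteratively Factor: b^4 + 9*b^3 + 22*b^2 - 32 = (b + 4)*(b^3 + 5*b^2 + 2*b - 8) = (b - 1)*(b + 4)*(b^2 + 6*b + 8) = (b - 1)*(b + 4)^2*(b + 2)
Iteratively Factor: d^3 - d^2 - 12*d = (d - 4)*(d^2 + 3*d) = d*(d - 4)*(d + 3)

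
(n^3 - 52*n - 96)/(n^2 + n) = (n^3 - 52*n - 96)/(n*(n + 1))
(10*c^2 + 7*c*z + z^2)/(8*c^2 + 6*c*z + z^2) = (5*c + z)/(4*c + z)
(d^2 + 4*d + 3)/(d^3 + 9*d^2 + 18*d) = (d + 1)/(d*(d + 6))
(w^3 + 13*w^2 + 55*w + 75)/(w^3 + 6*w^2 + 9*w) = (w^2 + 10*w + 25)/(w*(w + 3))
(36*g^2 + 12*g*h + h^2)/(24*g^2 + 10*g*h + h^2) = (6*g + h)/(4*g + h)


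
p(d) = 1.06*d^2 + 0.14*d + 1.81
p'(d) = 2.12*d + 0.14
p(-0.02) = 1.81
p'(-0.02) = 0.10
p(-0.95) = 2.63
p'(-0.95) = -1.87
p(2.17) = 7.11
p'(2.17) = 4.74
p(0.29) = 1.94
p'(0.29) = 0.75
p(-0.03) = 1.81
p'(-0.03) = 0.08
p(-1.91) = 5.41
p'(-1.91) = -3.91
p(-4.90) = 26.57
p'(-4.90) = -10.25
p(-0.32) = 1.87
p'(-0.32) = -0.54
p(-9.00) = 86.41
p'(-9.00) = -18.94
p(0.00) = 1.81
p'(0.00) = 0.14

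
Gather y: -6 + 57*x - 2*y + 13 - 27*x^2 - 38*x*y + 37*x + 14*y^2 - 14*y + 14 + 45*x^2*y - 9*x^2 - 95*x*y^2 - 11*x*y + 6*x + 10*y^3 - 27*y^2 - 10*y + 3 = -36*x^2 + 100*x + 10*y^3 + y^2*(-95*x - 13) + y*(45*x^2 - 49*x - 26) + 24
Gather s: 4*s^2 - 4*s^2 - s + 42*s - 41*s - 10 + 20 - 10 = 0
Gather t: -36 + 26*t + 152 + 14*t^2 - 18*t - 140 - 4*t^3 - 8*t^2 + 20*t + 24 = -4*t^3 + 6*t^2 + 28*t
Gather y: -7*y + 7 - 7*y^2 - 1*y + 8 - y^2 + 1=-8*y^2 - 8*y + 16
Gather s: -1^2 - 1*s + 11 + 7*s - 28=6*s - 18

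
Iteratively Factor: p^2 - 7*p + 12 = (p - 3)*(p - 4)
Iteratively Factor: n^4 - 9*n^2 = (n - 3)*(n^3 + 3*n^2) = (n - 3)*(n + 3)*(n^2) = n*(n - 3)*(n + 3)*(n)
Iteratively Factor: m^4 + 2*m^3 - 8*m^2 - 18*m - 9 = (m + 1)*(m^3 + m^2 - 9*m - 9) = (m + 1)^2*(m^2 - 9) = (m - 3)*(m + 1)^2*(m + 3)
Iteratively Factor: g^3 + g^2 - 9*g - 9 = (g + 1)*(g^2 - 9) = (g - 3)*(g + 1)*(g + 3)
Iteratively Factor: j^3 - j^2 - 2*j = (j)*(j^2 - j - 2) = j*(j - 2)*(j + 1)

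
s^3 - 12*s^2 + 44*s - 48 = (s - 6)*(s - 4)*(s - 2)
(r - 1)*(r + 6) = r^2 + 5*r - 6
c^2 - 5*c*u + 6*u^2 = (c - 3*u)*(c - 2*u)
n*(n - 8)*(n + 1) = n^3 - 7*n^2 - 8*n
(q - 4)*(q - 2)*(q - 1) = q^3 - 7*q^2 + 14*q - 8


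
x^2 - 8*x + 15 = (x - 5)*(x - 3)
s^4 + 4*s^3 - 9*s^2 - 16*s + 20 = (s - 2)*(s - 1)*(s + 2)*(s + 5)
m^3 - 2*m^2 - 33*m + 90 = (m - 5)*(m - 3)*(m + 6)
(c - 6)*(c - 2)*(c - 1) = c^3 - 9*c^2 + 20*c - 12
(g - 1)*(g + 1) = g^2 - 1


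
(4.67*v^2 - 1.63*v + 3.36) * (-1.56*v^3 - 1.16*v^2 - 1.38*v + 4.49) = -7.2852*v^5 - 2.8744*v^4 - 9.7954*v^3 + 19.3201*v^2 - 11.9555*v + 15.0864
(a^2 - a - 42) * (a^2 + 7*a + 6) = a^4 + 6*a^3 - 43*a^2 - 300*a - 252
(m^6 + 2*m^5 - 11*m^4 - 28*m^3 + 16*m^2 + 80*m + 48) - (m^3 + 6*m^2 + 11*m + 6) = m^6 + 2*m^5 - 11*m^4 - 29*m^3 + 10*m^2 + 69*m + 42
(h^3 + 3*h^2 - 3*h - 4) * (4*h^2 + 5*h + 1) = 4*h^5 + 17*h^4 + 4*h^3 - 28*h^2 - 23*h - 4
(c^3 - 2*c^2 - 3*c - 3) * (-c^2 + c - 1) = -c^5 + 3*c^4 + 2*c^2 + 3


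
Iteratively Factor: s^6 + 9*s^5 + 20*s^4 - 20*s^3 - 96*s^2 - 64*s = (s - 2)*(s^5 + 11*s^4 + 42*s^3 + 64*s^2 + 32*s) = (s - 2)*(s + 4)*(s^4 + 7*s^3 + 14*s^2 + 8*s) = (s - 2)*(s + 1)*(s + 4)*(s^3 + 6*s^2 + 8*s) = s*(s - 2)*(s + 1)*(s + 4)*(s^2 + 6*s + 8) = s*(s - 2)*(s + 1)*(s + 2)*(s + 4)*(s + 4)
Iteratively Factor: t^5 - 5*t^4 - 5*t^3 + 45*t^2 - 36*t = (t + 3)*(t^4 - 8*t^3 + 19*t^2 - 12*t) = t*(t + 3)*(t^3 - 8*t^2 + 19*t - 12) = t*(t - 1)*(t + 3)*(t^2 - 7*t + 12) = t*(t - 4)*(t - 1)*(t + 3)*(t - 3)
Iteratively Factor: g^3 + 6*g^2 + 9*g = (g + 3)*(g^2 + 3*g) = g*(g + 3)*(g + 3)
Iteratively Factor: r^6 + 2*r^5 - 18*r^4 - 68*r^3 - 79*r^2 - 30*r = (r + 2)*(r^5 - 18*r^3 - 32*r^2 - 15*r) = (r + 1)*(r + 2)*(r^4 - r^3 - 17*r^2 - 15*r) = r*(r + 1)*(r + 2)*(r^3 - r^2 - 17*r - 15) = r*(r + 1)^2*(r + 2)*(r^2 - 2*r - 15) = r*(r - 5)*(r + 1)^2*(r + 2)*(r + 3)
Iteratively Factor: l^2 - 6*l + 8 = (l - 4)*(l - 2)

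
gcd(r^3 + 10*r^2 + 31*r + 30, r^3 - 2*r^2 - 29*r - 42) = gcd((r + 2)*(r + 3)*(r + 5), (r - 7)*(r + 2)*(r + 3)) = r^2 + 5*r + 6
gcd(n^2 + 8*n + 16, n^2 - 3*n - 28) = n + 4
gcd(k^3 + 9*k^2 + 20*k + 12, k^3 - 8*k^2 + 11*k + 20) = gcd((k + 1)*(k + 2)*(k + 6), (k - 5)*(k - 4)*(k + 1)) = k + 1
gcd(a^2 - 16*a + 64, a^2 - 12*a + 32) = a - 8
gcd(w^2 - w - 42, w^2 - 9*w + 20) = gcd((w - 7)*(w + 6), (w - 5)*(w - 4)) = 1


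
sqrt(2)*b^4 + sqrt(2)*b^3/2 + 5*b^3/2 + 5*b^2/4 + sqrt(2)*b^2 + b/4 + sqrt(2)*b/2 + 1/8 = (b + 1/2)*(b + sqrt(2)/2)^2*(sqrt(2)*b + 1/2)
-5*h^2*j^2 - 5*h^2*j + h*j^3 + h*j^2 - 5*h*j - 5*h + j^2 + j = (-5*h + j)*(j + 1)*(h*j + 1)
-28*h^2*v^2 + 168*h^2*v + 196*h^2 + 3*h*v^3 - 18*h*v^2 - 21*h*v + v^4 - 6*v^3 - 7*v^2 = (-4*h + v)*(7*h + v)*(v - 7)*(v + 1)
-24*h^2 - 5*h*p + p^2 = (-8*h + p)*(3*h + p)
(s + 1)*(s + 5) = s^2 + 6*s + 5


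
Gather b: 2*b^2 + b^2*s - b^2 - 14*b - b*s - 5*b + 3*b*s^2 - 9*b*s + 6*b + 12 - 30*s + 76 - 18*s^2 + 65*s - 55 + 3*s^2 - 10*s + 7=b^2*(s + 1) + b*(3*s^2 - 10*s - 13) - 15*s^2 + 25*s + 40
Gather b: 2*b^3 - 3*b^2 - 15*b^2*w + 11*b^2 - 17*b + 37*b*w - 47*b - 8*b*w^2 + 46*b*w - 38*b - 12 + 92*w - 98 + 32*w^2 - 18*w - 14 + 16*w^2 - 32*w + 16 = 2*b^3 + b^2*(8 - 15*w) + b*(-8*w^2 + 83*w - 102) + 48*w^2 + 42*w - 108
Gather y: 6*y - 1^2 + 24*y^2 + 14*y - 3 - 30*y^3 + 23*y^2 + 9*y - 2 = -30*y^3 + 47*y^2 + 29*y - 6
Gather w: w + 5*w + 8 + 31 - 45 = 6*w - 6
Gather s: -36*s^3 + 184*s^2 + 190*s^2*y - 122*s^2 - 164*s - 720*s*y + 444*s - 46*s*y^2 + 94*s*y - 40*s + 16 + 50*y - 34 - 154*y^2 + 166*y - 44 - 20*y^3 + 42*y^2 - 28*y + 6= -36*s^3 + s^2*(190*y + 62) + s*(-46*y^2 - 626*y + 240) - 20*y^3 - 112*y^2 + 188*y - 56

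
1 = 1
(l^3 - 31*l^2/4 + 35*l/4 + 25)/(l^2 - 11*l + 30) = (l^2 - 11*l/4 - 5)/(l - 6)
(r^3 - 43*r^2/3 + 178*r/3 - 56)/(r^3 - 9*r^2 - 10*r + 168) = (r - 4/3)/(r + 4)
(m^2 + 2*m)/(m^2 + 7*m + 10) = m/(m + 5)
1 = 1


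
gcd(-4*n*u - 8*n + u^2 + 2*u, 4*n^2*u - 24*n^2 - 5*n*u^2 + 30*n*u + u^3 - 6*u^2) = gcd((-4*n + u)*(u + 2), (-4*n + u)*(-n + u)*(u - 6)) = -4*n + u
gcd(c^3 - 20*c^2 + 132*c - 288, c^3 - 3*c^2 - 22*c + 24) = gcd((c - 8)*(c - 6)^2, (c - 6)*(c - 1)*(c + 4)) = c - 6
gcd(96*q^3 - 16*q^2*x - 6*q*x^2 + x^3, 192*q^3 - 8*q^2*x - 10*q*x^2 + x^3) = -24*q^2 - 2*q*x + x^2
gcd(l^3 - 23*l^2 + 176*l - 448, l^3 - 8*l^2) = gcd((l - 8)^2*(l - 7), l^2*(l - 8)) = l - 8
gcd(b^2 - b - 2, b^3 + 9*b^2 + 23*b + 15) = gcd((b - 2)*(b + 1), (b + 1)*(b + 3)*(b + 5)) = b + 1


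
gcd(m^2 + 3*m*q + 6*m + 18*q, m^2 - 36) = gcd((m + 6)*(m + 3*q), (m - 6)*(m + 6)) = m + 6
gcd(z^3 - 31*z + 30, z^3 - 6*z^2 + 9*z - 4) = z - 1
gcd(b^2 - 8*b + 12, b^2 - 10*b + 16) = b - 2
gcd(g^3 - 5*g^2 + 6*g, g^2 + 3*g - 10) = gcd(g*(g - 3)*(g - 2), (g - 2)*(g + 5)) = g - 2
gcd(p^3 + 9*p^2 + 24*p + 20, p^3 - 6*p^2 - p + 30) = p + 2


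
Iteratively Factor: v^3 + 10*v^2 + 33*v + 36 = (v + 3)*(v^2 + 7*v + 12) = (v + 3)*(v + 4)*(v + 3)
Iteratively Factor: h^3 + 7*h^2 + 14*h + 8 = (h + 2)*(h^2 + 5*h + 4) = (h + 2)*(h + 4)*(h + 1)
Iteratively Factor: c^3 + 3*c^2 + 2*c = (c)*(c^2 + 3*c + 2) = c*(c + 2)*(c + 1)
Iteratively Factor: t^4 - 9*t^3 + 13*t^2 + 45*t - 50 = (t + 2)*(t^3 - 11*t^2 + 35*t - 25) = (t - 5)*(t + 2)*(t^2 - 6*t + 5) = (t - 5)*(t - 1)*(t + 2)*(t - 5)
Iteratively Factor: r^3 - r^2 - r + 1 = (r - 1)*(r^2 - 1) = (r - 1)*(r + 1)*(r - 1)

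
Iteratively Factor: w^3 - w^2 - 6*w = (w)*(w^2 - w - 6) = w*(w + 2)*(w - 3)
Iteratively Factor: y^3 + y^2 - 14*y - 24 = (y + 2)*(y^2 - y - 12) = (y + 2)*(y + 3)*(y - 4)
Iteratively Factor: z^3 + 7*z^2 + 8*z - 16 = (z + 4)*(z^2 + 3*z - 4) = (z - 1)*(z + 4)*(z + 4)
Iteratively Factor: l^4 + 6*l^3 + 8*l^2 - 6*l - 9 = (l + 3)*(l^3 + 3*l^2 - l - 3) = (l + 1)*(l + 3)*(l^2 + 2*l - 3) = (l - 1)*(l + 1)*(l + 3)*(l + 3)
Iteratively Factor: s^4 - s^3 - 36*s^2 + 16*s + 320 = (s + 4)*(s^3 - 5*s^2 - 16*s + 80) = (s + 4)^2*(s^2 - 9*s + 20) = (s - 4)*(s + 4)^2*(s - 5)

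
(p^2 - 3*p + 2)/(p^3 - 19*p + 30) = (p - 1)/(p^2 + 2*p - 15)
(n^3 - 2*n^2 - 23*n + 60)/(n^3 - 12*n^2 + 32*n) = (n^2 + 2*n - 15)/(n*(n - 8))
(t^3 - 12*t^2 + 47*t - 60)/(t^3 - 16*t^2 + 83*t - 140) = (t - 3)/(t - 7)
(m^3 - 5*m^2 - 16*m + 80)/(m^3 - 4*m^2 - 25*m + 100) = (m + 4)/(m + 5)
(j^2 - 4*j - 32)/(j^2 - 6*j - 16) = (j + 4)/(j + 2)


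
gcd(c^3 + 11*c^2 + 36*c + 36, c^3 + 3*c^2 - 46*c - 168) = c + 6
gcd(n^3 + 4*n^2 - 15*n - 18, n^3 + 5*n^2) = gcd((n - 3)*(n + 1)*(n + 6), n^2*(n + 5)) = 1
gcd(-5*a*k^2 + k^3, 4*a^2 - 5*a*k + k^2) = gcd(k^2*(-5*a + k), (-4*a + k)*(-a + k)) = 1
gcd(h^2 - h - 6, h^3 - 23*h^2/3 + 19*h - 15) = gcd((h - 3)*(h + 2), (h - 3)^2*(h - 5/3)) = h - 3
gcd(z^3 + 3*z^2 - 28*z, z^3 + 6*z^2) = z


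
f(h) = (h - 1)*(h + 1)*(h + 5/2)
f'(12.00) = 491.00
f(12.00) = 2073.50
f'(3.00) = 41.00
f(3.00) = 44.00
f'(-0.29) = -2.20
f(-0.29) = -2.02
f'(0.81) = 5.02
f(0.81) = -1.14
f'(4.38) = 78.45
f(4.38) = 125.11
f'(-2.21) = 2.60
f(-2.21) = 1.13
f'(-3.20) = 13.72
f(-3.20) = -6.47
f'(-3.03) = 11.39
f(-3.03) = -4.34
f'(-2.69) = 7.26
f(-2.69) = -1.18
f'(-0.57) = -2.88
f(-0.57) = -1.30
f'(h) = (h - 1)*(h + 1) + (h - 1)*(h + 5/2) + (h + 1)*(h + 5/2)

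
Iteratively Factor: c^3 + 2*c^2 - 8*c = (c + 4)*(c^2 - 2*c) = c*(c + 4)*(c - 2)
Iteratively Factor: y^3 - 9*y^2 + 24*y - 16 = (y - 4)*(y^2 - 5*y + 4) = (y - 4)^2*(y - 1)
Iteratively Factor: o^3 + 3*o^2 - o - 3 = (o - 1)*(o^2 + 4*o + 3) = (o - 1)*(o + 3)*(o + 1)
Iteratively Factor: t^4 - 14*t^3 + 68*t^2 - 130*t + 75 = (t - 5)*(t^3 - 9*t^2 + 23*t - 15) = (t - 5)*(t - 3)*(t^2 - 6*t + 5) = (t - 5)*(t - 3)*(t - 1)*(t - 5)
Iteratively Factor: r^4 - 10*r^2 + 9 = (r + 3)*(r^3 - 3*r^2 - r + 3) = (r - 3)*(r + 3)*(r^2 - 1) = (r - 3)*(r - 1)*(r + 3)*(r + 1)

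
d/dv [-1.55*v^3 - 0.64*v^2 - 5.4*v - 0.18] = -4.65*v^2 - 1.28*v - 5.4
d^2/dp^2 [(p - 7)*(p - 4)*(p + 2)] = 6*p - 18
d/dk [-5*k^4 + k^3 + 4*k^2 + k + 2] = -20*k^3 + 3*k^2 + 8*k + 1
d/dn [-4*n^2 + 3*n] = 3 - 8*n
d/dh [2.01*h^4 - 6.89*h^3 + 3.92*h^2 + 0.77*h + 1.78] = 8.04*h^3 - 20.67*h^2 + 7.84*h + 0.77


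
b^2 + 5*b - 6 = (b - 1)*(b + 6)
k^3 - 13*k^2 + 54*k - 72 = (k - 6)*(k - 4)*(k - 3)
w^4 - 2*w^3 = w^3*(w - 2)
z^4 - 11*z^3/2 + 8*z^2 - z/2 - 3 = (z - 3)*(z - 2)*(z - 1)*(z + 1/2)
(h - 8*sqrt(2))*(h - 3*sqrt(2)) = h^2 - 11*sqrt(2)*h + 48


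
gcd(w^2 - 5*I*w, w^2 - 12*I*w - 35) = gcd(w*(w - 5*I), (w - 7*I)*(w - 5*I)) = w - 5*I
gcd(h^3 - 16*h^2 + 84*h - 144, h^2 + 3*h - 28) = h - 4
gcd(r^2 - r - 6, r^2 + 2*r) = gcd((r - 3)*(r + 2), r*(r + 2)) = r + 2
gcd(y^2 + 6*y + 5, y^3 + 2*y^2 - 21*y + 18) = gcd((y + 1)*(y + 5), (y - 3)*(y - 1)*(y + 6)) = 1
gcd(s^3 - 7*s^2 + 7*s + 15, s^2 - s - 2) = s + 1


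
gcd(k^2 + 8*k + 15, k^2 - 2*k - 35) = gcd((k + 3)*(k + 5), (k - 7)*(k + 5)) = k + 5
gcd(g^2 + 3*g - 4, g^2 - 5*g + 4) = g - 1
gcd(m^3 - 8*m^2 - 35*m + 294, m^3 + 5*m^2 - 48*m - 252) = m^2 - m - 42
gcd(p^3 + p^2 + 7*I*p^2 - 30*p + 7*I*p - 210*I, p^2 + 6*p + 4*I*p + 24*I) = p + 6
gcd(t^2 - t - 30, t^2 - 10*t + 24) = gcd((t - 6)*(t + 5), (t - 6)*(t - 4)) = t - 6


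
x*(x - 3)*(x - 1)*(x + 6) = x^4 + 2*x^3 - 21*x^2 + 18*x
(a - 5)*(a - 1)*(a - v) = a^3 - a^2*v - 6*a^2 + 6*a*v + 5*a - 5*v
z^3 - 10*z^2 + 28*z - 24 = (z - 6)*(z - 2)^2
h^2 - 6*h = h*(h - 6)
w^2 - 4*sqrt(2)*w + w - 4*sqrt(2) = (w + 1)*(w - 4*sqrt(2))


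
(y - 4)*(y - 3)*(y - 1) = y^3 - 8*y^2 + 19*y - 12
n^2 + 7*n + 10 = (n + 2)*(n + 5)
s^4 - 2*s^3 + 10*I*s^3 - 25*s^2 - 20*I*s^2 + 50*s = s*(s - 2)*(s + 5*I)^2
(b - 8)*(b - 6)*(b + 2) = b^3 - 12*b^2 + 20*b + 96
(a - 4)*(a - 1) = a^2 - 5*a + 4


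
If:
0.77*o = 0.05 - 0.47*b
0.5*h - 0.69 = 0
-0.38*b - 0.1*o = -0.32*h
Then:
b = 1.36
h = 1.38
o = -0.77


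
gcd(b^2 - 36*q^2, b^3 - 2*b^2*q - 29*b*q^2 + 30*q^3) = -b + 6*q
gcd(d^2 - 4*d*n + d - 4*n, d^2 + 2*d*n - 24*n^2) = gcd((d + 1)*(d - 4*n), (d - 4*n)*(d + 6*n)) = d - 4*n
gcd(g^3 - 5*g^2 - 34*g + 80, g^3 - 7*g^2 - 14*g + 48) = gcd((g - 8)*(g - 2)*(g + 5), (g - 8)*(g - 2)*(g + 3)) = g^2 - 10*g + 16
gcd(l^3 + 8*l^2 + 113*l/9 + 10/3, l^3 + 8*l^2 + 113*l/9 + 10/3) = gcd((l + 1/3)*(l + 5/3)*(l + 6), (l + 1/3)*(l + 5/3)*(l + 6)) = l^3 + 8*l^2 + 113*l/9 + 10/3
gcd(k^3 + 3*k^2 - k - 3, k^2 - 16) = 1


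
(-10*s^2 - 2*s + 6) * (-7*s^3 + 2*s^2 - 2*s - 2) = 70*s^5 - 6*s^4 - 26*s^3 + 36*s^2 - 8*s - 12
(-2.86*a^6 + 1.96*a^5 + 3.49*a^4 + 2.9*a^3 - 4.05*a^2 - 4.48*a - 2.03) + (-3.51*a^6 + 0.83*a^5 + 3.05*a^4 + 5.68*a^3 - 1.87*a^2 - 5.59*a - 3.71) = -6.37*a^6 + 2.79*a^5 + 6.54*a^4 + 8.58*a^3 - 5.92*a^2 - 10.07*a - 5.74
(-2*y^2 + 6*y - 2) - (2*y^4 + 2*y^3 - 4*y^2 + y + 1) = -2*y^4 - 2*y^3 + 2*y^2 + 5*y - 3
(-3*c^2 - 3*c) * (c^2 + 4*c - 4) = -3*c^4 - 15*c^3 + 12*c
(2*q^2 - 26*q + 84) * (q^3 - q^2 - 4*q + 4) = 2*q^5 - 28*q^4 + 102*q^3 + 28*q^2 - 440*q + 336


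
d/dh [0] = 0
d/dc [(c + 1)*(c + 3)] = 2*c + 4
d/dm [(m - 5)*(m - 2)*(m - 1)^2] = 4*m^3 - 27*m^2 + 50*m - 27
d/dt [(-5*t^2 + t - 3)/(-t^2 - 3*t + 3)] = 2*(8*t^2 - 18*t - 3)/(t^4 + 6*t^3 + 3*t^2 - 18*t + 9)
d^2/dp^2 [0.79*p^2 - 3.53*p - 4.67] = 1.58000000000000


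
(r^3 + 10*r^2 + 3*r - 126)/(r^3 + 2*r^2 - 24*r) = (r^2 + 4*r - 21)/(r*(r - 4))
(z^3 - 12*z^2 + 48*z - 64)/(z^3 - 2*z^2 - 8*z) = (z^2 - 8*z + 16)/(z*(z + 2))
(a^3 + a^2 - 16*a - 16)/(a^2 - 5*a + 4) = (a^2 + 5*a + 4)/(a - 1)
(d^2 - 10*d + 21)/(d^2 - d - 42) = (d - 3)/(d + 6)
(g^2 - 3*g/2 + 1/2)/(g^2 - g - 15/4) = 2*(-2*g^2 + 3*g - 1)/(-4*g^2 + 4*g + 15)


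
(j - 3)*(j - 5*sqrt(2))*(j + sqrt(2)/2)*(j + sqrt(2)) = j^4 - 7*sqrt(2)*j^3/2 - 3*j^3 - 14*j^2 + 21*sqrt(2)*j^2/2 - 5*sqrt(2)*j + 42*j + 15*sqrt(2)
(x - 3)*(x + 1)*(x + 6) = x^3 + 4*x^2 - 15*x - 18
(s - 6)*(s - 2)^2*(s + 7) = s^4 - 3*s^3 - 42*s^2 + 172*s - 168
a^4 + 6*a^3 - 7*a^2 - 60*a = a*(a - 3)*(a + 4)*(a + 5)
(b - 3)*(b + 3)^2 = b^3 + 3*b^2 - 9*b - 27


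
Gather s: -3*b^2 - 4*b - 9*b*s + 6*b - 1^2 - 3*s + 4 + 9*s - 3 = -3*b^2 + 2*b + s*(6 - 9*b)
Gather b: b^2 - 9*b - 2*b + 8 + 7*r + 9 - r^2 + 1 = b^2 - 11*b - r^2 + 7*r + 18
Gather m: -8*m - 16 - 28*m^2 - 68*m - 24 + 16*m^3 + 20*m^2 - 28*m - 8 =16*m^3 - 8*m^2 - 104*m - 48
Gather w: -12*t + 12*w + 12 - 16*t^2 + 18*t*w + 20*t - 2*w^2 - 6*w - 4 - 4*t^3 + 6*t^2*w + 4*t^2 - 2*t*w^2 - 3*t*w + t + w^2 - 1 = -4*t^3 - 12*t^2 + 9*t + w^2*(-2*t - 1) + w*(6*t^2 + 15*t + 6) + 7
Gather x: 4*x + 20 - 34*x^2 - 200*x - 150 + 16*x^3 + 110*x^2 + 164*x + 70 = 16*x^3 + 76*x^2 - 32*x - 60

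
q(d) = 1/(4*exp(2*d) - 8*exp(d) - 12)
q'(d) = (-8*exp(2*d) + 8*exp(d))/(4*exp(2*d) - 8*exp(d) - 12)^2 = (1 - exp(d))*exp(d)/(2*(-exp(2*d) + 2*exp(d) + 3)^2)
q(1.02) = -0.29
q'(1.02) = -3.36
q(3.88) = 0.00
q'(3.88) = -0.00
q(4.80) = 0.00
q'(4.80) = -0.00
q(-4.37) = -0.08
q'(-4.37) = 0.00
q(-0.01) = -0.06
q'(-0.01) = 0.00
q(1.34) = 0.06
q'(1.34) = -0.35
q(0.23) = -0.06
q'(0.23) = -0.01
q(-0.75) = -0.07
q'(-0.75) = 0.01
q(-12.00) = -0.08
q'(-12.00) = 0.00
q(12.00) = 0.00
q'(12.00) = 0.00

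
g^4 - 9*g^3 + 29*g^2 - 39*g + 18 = (g - 3)^2*(g - 2)*(g - 1)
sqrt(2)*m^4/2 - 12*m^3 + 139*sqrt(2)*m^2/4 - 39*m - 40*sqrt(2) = (m - 8*sqrt(2))*(m - 5*sqrt(2)/2)*(m - 2*sqrt(2))*(sqrt(2)*m/2 + 1/2)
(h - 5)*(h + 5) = h^2 - 25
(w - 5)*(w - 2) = w^2 - 7*w + 10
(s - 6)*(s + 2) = s^2 - 4*s - 12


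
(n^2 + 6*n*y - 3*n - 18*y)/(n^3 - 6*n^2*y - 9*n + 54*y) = (-n - 6*y)/(-n^2 + 6*n*y - 3*n + 18*y)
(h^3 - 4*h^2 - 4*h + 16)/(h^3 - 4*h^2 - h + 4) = (h^2 - 4)/(h^2 - 1)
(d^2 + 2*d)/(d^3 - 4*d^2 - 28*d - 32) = d/(d^2 - 6*d - 16)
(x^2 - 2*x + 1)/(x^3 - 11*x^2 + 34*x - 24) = (x - 1)/(x^2 - 10*x + 24)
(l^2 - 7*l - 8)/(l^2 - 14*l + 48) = (l + 1)/(l - 6)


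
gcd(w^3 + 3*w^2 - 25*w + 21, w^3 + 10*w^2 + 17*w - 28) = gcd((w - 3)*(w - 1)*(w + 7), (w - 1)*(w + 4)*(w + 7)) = w^2 + 6*w - 7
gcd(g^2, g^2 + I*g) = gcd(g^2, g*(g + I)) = g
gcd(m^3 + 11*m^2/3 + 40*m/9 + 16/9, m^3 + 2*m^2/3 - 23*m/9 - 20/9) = m^2 + 7*m/3 + 4/3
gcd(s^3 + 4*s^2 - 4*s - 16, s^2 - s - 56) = 1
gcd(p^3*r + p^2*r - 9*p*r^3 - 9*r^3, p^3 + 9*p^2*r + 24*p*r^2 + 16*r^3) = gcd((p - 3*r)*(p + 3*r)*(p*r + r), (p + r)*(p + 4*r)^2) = 1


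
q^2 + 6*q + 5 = (q + 1)*(q + 5)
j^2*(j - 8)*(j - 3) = j^4 - 11*j^3 + 24*j^2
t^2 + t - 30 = (t - 5)*(t + 6)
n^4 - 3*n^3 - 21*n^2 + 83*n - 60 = (n - 4)*(n - 3)*(n - 1)*(n + 5)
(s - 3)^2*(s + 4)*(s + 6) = s^4 + 4*s^3 - 27*s^2 - 54*s + 216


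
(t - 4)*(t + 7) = t^2 + 3*t - 28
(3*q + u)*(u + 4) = 3*q*u + 12*q + u^2 + 4*u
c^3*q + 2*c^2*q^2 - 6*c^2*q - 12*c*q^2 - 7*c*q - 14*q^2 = (c - 7)*(c + 2*q)*(c*q + q)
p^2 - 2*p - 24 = (p - 6)*(p + 4)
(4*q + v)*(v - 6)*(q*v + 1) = 4*q^2*v^2 - 24*q^2*v + q*v^3 - 6*q*v^2 + 4*q*v - 24*q + v^2 - 6*v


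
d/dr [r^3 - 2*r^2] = r*(3*r - 4)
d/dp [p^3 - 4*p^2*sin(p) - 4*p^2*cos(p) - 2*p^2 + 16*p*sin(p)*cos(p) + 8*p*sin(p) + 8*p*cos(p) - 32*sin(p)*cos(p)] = -4*sqrt(2)*p^2*cos(p + pi/4) + 3*p^2 - 16*p*sin(p) + 16*p*cos(2*p) - 4*p + 8*sin(2*p) + 8*sqrt(2)*sin(p + pi/4) - 32*cos(2*p)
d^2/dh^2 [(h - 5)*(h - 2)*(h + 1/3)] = 6*h - 40/3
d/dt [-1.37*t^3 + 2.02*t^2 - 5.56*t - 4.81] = -4.11*t^2 + 4.04*t - 5.56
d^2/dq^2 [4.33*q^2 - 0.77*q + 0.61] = 8.66000000000000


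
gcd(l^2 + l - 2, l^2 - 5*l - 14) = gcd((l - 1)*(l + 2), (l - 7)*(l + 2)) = l + 2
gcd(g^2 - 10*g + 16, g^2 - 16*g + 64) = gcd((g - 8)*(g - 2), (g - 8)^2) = g - 8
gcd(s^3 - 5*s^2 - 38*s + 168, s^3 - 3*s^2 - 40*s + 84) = s^2 - s - 42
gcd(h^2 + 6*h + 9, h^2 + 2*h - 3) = h + 3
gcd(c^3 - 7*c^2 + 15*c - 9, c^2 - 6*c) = 1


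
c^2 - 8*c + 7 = (c - 7)*(c - 1)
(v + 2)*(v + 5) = v^2 + 7*v + 10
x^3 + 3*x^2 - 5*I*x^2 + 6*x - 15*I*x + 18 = (x + 3)*(x - 6*I)*(x + I)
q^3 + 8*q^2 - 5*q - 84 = (q - 3)*(q + 4)*(q + 7)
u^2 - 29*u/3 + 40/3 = (u - 8)*(u - 5/3)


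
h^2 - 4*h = h*(h - 4)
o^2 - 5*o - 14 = (o - 7)*(o + 2)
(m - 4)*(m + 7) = m^2 + 3*m - 28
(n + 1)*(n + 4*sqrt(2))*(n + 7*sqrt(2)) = n^3 + n^2 + 11*sqrt(2)*n^2 + 11*sqrt(2)*n + 56*n + 56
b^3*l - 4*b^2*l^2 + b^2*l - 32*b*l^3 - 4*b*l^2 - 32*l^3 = (b - 8*l)*(b + 4*l)*(b*l + l)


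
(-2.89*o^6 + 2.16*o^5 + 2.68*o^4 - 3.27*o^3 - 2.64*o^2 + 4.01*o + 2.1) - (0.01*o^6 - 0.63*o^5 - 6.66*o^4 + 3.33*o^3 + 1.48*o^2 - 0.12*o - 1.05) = -2.9*o^6 + 2.79*o^5 + 9.34*o^4 - 6.6*o^3 - 4.12*o^2 + 4.13*o + 3.15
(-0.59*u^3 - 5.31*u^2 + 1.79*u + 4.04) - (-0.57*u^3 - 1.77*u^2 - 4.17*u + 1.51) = -0.02*u^3 - 3.54*u^2 + 5.96*u + 2.53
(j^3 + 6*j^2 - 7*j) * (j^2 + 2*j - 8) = j^5 + 8*j^4 - 3*j^3 - 62*j^2 + 56*j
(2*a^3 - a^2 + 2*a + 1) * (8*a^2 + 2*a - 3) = 16*a^5 - 4*a^4 + 8*a^3 + 15*a^2 - 4*a - 3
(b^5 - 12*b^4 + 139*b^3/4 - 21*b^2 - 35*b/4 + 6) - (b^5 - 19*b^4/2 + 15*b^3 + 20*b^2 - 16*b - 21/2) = -5*b^4/2 + 79*b^3/4 - 41*b^2 + 29*b/4 + 33/2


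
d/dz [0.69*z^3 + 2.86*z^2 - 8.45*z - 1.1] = 2.07*z^2 + 5.72*z - 8.45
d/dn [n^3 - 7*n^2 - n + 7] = 3*n^2 - 14*n - 1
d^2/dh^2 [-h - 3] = 0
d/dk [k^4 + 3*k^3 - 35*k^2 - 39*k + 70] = 4*k^3 + 9*k^2 - 70*k - 39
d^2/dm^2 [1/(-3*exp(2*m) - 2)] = (24 - 36*exp(2*m))*exp(2*m)/(3*exp(2*m) + 2)^3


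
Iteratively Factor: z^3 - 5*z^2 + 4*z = (z - 1)*(z^2 - 4*z) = (z - 4)*(z - 1)*(z)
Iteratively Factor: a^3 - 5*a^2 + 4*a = (a - 4)*(a^2 - a) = (a - 4)*(a - 1)*(a)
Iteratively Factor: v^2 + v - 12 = (v + 4)*(v - 3)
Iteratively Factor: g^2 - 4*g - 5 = (g + 1)*(g - 5)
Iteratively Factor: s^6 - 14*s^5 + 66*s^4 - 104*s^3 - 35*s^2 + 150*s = (s - 2)*(s^5 - 12*s^4 + 42*s^3 - 20*s^2 - 75*s) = (s - 3)*(s - 2)*(s^4 - 9*s^3 + 15*s^2 + 25*s) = (s - 3)*(s - 2)*(s + 1)*(s^3 - 10*s^2 + 25*s) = (s - 5)*(s - 3)*(s - 2)*(s + 1)*(s^2 - 5*s) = s*(s - 5)*(s - 3)*(s - 2)*(s + 1)*(s - 5)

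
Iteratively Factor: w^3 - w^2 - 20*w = (w + 4)*(w^2 - 5*w) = w*(w + 4)*(w - 5)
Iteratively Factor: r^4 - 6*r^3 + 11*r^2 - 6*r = (r - 1)*(r^3 - 5*r^2 + 6*r) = (r - 3)*(r - 1)*(r^2 - 2*r) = r*(r - 3)*(r - 1)*(r - 2)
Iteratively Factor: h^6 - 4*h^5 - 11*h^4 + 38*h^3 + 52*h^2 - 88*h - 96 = (h - 3)*(h^5 - h^4 - 14*h^3 - 4*h^2 + 40*h + 32) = (h - 3)*(h + 2)*(h^4 - 3*h^3 - 8*h^2 + 12*h + 16) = (h - 3)*(h + 1)*(h + 2)*(h^3 - 4*h^2 - 4*h + 16) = (h - 3)*(h + 1)*(h + 2)^2*(h^2 - 6*h + 8) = (h - 3)*(h - 2)*(h + 1)*(h + 2)^2*(h - 4)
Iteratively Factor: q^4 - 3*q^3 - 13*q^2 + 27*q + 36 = (q + 1)*(q^3 - 4*q^2 - 9*q + 36) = (q + 1)*(q + 3)*(q^2 - 7*q + 12) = (q - 3)*(q + 1)*(q + 3)*(q - 4)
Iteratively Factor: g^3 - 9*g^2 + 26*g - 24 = (g - 4)*(g^2 - 5*g + 6) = (g - 4)*(g - 3)*(g - 2)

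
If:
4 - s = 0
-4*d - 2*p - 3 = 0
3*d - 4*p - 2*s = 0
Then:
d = 2/11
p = -41/22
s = 4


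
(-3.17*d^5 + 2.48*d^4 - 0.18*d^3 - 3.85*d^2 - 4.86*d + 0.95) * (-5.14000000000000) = 16.2938*d^5 - 12.7472*d^4 + 0.9252*d^3 + 19.789*d^2 + 24.9804*d - 4.883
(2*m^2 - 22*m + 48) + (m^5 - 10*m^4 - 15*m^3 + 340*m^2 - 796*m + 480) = m^5 - 10*m^4 - 15*m^3 + 342*m^2 - 818*m + 528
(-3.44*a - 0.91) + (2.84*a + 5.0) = 4.09 - 0.6*a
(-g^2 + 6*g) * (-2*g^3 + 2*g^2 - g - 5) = 2*g^5 - 14*g^4 + 13*g^3 - g^2 - 30*g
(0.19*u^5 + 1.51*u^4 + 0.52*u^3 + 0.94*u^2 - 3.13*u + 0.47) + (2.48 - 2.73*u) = 0.19*u^5 + 1.51*u^4 + 0.52*u^3 + 0.94*u^2 - 5.86*u + 2.95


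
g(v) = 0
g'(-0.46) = 0.00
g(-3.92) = 0.00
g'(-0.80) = 0.00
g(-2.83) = 0.00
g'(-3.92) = 0.00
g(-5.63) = 0.00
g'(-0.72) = 0.00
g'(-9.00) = 0.00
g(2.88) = 0.00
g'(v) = 0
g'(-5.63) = 0.00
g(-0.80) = 0.00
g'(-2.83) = 0.00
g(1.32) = 0.00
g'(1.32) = 0.00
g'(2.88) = 0.00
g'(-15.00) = 0.00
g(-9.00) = 0.00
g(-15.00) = 0.00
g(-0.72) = 0.00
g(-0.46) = 0.00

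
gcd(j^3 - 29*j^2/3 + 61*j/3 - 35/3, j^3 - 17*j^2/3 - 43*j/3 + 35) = j^2 - 26*j/3 + 35/3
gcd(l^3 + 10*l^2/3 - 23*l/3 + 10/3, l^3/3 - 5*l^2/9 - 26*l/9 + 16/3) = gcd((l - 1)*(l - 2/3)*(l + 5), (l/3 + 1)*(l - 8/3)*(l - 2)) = 1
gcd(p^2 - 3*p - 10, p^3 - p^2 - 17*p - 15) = p - 5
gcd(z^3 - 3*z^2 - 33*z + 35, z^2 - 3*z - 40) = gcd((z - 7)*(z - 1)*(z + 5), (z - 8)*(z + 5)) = z + 5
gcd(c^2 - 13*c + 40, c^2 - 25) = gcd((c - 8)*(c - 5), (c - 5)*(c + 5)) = c - 5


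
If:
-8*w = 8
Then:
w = -1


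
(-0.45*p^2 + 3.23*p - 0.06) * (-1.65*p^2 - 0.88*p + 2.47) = 0.7425*p^4 - 4.9335*p^3 - 3.8549*p^2 + 8.0309*p - 0.1482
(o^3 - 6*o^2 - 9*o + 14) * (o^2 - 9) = o^5 - 6*o^4 - 18*o^3 + 68*o^2 + 81*o - 126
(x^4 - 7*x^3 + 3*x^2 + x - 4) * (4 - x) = -x^5 + 11*x^4 - 31*x^3 + 11*x^2 + 8*x - 16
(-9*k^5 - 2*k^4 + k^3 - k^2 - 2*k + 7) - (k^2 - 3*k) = -9*k^5 - 2*k^4 + k^3 - 2*k^2 + k + 7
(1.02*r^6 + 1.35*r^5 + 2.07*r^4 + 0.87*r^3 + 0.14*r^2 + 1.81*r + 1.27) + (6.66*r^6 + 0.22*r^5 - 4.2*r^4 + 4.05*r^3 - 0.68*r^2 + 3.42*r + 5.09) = 7.68*r^6 + 1.57*r^5 - 2.13*r^4 + 4.92*r^3 - 0.54*r^2 + 5.23*r + 6.36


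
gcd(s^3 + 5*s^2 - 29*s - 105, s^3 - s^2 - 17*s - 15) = s^2 - 2*s - 15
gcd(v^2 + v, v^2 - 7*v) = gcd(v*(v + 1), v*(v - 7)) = v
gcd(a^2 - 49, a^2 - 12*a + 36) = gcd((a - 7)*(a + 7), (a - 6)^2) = 1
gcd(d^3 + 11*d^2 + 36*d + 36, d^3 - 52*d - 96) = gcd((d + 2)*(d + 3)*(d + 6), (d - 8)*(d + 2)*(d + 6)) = d^2 + 8*d + 12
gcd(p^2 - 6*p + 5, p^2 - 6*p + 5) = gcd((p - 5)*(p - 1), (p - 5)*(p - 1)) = p^2 - 6*p + 5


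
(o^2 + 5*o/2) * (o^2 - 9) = o^4 + 5*o^3/2 - 9*o^2 - 45*o/2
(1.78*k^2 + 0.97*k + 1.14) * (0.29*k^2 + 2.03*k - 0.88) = 0.5162*k^4 + 3.8947*k^3 + 0.7333*k^2 + 1.4606*k - 1.0032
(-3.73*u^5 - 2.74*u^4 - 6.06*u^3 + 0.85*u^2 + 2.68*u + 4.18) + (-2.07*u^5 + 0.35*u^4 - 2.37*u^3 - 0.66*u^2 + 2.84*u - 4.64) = -5.8*u^5 - 2.39*u^4 - 8.43*u^3 + 0.19*u^2 + 5.52*u - 0.46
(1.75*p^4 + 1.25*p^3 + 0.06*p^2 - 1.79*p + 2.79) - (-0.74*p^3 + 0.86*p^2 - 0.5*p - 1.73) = 1.75*p^4 + 1.99*p^3 - 0.8*p^2 - 1.29*p + 4.52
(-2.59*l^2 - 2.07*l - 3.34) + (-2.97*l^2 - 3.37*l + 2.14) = -5.56*l^2 - 5.44*l - 1.2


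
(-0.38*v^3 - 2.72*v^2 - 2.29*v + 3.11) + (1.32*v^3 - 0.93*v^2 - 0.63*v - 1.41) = 0.94*v^3 - 3.65*v^2 - 2.92*v + 1.7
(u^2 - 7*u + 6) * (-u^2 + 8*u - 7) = -u^4 + 15*u^3 - 69*u^2 + 97*u - 42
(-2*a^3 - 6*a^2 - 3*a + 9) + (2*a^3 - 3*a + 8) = -6*a^2 - 6*a + 17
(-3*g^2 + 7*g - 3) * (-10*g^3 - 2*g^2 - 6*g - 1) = 30*g^5 - 64*g^4 + 34*g^3 - 33*g^2 + 11*g + 3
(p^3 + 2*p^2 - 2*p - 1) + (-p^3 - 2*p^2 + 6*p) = 4*p - 1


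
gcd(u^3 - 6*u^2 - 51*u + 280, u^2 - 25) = u - 5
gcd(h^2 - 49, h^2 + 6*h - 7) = h + 7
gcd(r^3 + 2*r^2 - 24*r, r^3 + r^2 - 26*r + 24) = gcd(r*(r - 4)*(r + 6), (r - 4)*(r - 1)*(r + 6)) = r^2 + 2*r - 24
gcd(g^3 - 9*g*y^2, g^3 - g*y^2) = g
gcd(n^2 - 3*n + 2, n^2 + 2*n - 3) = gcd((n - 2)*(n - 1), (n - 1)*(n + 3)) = n - 1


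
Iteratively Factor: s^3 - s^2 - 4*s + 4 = (s + 2)*(s^2 - 3*s + 2) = (s - 1)*(s + 2)*(s - 2)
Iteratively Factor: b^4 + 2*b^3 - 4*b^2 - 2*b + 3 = (b + 1)*(b^3 + b^2 - 5*b + 3) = (b + 1)*(b + 3)*(b^2 - 2*b + 1) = (b - 1)*(b + 1)*(b + 3)*(b - 1)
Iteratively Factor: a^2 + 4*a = (a)*(a + 4)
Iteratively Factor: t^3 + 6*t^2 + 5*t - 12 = (t + 3)*(t^2 + 3*t - 4) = (t - 1)*(t + 3)*(t + 4)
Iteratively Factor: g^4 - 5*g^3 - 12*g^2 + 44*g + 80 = (g + 2)*(g^3 - 7*g^2 + 2*g + 40) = (g - 5)*(g + 2)*(g^2 - 2*g - 8) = (g - 5)*(g - 4)*(g + 2)*(g + 2)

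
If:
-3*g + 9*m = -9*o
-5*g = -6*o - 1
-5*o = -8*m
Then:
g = 13/49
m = 5/147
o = 8/147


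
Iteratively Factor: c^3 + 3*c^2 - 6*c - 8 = (c - 2)*(c^2 + 5*c + 4) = (c - 2)*(c + 4)*(c + 1)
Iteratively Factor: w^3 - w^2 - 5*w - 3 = (w - 3)*(w^2 + 2*w + 1) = (w - 3)*(w + 1)*(w + 1)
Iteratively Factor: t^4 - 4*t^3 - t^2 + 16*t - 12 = (t + 2)*(t^3 - 6*t^2 + 11*t - 6) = (t - 1)*(t + 2)*(t^2 - 5*t + 6) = (t - 3)*(t - 1)*(t + 2)*(t - 2)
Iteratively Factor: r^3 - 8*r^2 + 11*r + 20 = (r - 4)*(r^2 - 4*r - 5) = (r - 5)*(r - 4)*(r + 1)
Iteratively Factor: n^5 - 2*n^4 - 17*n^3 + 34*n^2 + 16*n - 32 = (n + 1)*(n^4 - 3*n^3 - 14*n^2 + 48*n - 32) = (n - 2)*(n + 1)*(n^3 - n^2 - 16*n + 16) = (n - 2)*(n - 1)*(n + 1)*(n^2 - 16) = (n - 4)*(n - 2)*(n - 1)*(n + 1)*(n + 4)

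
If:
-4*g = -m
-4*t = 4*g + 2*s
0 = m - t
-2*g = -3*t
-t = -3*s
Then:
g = 0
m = 0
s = 0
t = 0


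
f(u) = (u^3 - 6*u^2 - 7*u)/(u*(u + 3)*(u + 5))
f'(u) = (3*u^2 - 12*u - 7)/(u*(u + 3)*(u + 5)) - (u^3 - 6*u^2 - 7*u)/(u*(u + 3)*(u + 5)^2) - (u^3 - 6*u^2 - 7*u)/(u*(u + 3)^2*(u + 5)) - (u^3 - 6*u^2 - 7*u)/(u^2*(u + 3)*(u + 5))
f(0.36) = -0.50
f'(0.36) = -0.05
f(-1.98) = 2.86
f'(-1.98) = -6.98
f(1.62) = -0.46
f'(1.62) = 0.08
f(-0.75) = -0.20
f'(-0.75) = -0.65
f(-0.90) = -0.09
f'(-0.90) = -0.84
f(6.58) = -0.03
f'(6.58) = 0.07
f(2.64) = -0.37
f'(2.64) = 0.10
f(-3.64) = -32.27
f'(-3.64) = -11.44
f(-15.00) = 2.57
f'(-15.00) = 0.17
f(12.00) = 0.25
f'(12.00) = 0.04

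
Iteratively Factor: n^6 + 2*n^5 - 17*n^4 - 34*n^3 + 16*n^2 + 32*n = (n + 2)*(n^5 - 17*n^3 + 16*n) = (n - 1)*(n + 2)*(n^4 + n^3 - 16*n^2 - 16*n) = (n - 4)*(n - 1)*(n + 2)*(n^3 + 5*n^2 + 4*n) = (n - 4)*(n - 1)*(n + 2)*(n + 4)*(n^2 + n) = n*(n - 4)*(n - 1)*(n + 2)*(n + 4)*(n + 1)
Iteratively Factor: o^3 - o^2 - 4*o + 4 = (o + 2)*(o^2 - 3*o + 2) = (o - 2)*(o + 2)*(o - 1)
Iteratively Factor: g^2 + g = (g)*(g + 1)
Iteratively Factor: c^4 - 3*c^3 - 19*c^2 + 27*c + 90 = (c - 5)*(c^3 + 2*c^2 - 9*c - 18) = (c - 5)*(c - 3)*(c^2 + 5*c + 6) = (c - 5)*(c - 3)*(c + 2)*(c + 3)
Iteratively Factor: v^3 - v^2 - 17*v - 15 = (v + 3)*(v^2 - 4*v - 5) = (v - 5)*(v + 3)*(v + 1)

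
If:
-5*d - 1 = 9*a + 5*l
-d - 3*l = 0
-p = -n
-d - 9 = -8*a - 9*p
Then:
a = 87/107 - 90*p/107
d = 243*p/107 - 267/107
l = 89/107 - 81*p/107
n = p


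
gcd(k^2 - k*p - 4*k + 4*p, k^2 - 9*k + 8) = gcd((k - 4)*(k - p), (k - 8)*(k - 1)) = 1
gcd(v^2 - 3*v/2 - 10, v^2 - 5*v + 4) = v - 4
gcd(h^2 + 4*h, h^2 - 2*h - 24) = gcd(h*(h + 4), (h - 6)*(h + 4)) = h + 4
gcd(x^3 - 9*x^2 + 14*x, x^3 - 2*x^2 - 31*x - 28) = x - 7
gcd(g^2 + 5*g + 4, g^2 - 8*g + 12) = 1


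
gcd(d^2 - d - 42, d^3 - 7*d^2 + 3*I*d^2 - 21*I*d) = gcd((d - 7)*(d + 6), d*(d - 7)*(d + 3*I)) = d - 7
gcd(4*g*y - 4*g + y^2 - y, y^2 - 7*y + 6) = y - 1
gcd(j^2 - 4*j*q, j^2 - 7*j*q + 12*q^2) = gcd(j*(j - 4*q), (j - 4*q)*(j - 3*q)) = -j + 4*q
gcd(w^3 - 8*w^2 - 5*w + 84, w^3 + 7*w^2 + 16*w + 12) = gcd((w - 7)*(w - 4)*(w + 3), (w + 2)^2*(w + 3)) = w + 3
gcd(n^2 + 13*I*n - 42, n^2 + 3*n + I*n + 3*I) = 1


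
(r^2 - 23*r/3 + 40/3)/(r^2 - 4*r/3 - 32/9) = 3*(r - 5)/(3*r + 4)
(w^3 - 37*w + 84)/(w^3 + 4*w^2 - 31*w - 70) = (w^2 - 7*w + 12)/(w^2 - 3*w - 10)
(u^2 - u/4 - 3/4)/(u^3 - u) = (u + 3/4)/(u*(u + 1))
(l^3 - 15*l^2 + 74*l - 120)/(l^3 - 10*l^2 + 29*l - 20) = (l - 6)/(l - 1)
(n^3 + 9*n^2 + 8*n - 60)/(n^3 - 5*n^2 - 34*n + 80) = (n + 6)/(n - 8)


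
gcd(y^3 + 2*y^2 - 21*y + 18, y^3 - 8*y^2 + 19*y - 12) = y^2 - 4*y + 3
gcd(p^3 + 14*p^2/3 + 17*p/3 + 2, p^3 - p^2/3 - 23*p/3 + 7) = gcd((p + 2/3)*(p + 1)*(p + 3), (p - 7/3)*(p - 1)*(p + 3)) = p + 3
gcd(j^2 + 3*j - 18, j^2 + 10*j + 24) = j + 6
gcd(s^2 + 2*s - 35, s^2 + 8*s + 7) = s + 7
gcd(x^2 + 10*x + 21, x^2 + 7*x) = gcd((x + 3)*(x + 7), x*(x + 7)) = x + 7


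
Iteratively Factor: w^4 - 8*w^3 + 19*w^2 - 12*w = (w - 3)*(w^3 - 5*w^2 + 4*w) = (w - 3)*(w - 1)*(w^2 - 4*w) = w*(w - 3)*(w - 1)*(w - 4)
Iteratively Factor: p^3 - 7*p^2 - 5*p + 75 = (p - 5)*(p^2 - 2*p - 15) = (p - 5)*(p + 3)*(p - 5)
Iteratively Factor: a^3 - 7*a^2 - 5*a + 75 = (a - 5)*(a^2 - 2*a - 15) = (a - 5)^2*(a + 3)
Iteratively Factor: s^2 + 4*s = (s + 4)*(s)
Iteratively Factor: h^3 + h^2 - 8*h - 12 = (h + 2)*(h^2 - h - 6) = (h + 2)^2*(h - 3)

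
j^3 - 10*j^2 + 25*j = j*(j - 5)^2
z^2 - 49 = (z - 7)*(z + 7)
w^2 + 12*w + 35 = (w + 5)*(w + 7)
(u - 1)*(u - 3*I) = u^2 - u - 3*I*u + 3*I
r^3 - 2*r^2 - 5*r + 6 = (r - 3)*(r - 1)*(r + 2)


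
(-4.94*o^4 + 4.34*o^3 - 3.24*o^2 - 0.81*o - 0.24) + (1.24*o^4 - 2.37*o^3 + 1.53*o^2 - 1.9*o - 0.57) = -3.7*o^4 + 1.97*o^3 - 1.71*o^2 - 2.71*o - 0.81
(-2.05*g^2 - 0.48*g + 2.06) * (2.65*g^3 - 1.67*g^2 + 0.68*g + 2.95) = -5.4325*g^5 + 2.1515*g^4 + 4.8666*g^3 - 9.8141*g^2 - 0.0151999999999999*g + 6.077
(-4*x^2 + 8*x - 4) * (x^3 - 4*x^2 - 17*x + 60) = -4*x^5 + 24*x^4 + 32*x^3 - 360*x^2 + 548*x - 240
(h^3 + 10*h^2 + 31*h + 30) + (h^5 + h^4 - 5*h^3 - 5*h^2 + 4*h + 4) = h^5 + h^4 - 4*h^3 + 5*h^2 + 35*h + 34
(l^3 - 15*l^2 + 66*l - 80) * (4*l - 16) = 4*l^4 - 76*l^3 + 504*l^2 - 1376*l + 1280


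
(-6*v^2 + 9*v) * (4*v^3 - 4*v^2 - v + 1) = -24*v^5 + 60*v^4 - 30*v^3 - 15*v^2 + 9*v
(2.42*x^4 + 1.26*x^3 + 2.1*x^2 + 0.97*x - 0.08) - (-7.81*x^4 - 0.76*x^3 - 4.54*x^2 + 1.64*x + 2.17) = 10.23*x^4 + 2.02*x^3 + 6.64*x^2 - 0.67*x - 2.25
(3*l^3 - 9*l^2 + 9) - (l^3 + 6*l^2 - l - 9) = 2*l^3 - 15*l^2 + l + 18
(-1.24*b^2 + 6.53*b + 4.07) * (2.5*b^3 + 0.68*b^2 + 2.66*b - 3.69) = -3.1*b^5 + 15.4818*b^4 + 11.317*b^3 + 24.713*b^2 - 13.2695*b - 15.0183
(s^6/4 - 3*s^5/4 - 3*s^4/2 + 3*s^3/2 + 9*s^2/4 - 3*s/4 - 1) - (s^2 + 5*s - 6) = s^6/4 - 3*s^5/4 - 3*s^4/2 + 3*s^3/2 + 5*s^2/4 - 23*s/4 + 5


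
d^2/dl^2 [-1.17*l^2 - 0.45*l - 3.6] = -2.34000000000000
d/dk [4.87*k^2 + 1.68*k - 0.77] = 9.74*k + 1.68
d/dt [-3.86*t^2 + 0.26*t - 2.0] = 0.26 - 7.72*t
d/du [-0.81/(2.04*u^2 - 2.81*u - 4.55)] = (3.3048*u - 2.2761)/(-2.04*u^2 + 2.81*u + 4.55)^2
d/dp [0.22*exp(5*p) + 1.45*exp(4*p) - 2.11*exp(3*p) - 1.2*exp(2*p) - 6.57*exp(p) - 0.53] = (1.1*exp(4*p) + 5.8*exp(3*p) - 6.33*exp(2*p) - 2.4*exp(p) - 6.57)*exp(p)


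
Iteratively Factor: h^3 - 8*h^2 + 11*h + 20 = (h - 4)*(h^2 - 4*h - 5) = (h - 4)*(h + 1)*(h - 5)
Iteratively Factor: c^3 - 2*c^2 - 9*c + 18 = (c - 3)*(c^2 + c - 6) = (c - 3)*(c - 2)*(c + 3)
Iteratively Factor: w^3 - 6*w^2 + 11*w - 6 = (w - 3)*(w^2 - 3*w + 2) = (w - 3)*(w - 1)*(w - 2)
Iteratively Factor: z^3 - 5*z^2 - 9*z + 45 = (z + 3)*(z^2 - 8*z + 15) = (z - 5)*(z + 3)*(z - 3)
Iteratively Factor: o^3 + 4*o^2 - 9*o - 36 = (o + 4)*(o^2 - 9) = (o - 3)*(o + 4)*(o + 3)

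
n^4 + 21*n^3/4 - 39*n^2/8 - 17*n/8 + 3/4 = (n - 1)*(n - 1/4)*(n + 1/2)*(n + 6)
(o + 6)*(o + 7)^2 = o^3 + 20*o^2 + 133*o + 294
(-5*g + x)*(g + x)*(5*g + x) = -25*g^3 - 25*g^2*x + g*x^2 + x^3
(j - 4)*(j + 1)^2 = j^3 - 2*j^2 - 7*j - 4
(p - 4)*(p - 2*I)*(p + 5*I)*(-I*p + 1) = -I*p^4 + 4*p^3 + 4*I*p^3 - 16*p^2 - 7*I*p^2 + 10*p + 28*I*p - 40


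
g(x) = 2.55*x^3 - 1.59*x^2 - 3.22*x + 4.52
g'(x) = 7.65*x^2 - 3.18*x - 3.22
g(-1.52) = -3.21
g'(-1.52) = 19.29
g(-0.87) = 4.44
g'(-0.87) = 5.34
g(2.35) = 21.27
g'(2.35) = 31.55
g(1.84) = 9.10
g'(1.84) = 16.83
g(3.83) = 112.13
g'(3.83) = 96.82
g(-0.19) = 5.06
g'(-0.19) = -2.34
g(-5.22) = -384.70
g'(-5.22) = 221.83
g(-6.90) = -886.66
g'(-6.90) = 382.94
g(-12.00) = -4592.20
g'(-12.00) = 1136.54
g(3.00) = 49.40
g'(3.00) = 56.09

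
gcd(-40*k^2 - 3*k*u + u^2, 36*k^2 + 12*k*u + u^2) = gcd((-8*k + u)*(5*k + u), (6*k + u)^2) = 1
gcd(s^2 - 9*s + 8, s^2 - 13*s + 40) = s - 8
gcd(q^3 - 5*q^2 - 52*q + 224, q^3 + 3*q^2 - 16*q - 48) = q - 4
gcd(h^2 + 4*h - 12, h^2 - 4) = h - 2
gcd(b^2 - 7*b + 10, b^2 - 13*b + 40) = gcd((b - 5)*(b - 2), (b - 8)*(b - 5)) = b - 5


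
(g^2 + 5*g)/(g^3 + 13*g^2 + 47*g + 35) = g/(g^2 + 8*g + 7)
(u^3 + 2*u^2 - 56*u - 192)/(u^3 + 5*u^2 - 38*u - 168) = (u^2 - 2*u - 48)/(u^2 + u - 42)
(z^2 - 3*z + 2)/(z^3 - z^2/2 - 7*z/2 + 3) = 2*(z - 2)/(2*z^2 + z - 6)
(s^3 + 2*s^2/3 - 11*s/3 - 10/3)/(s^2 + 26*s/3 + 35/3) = (s^2 - s - 2)/(s + 7)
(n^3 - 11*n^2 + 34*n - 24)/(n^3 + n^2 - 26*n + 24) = (n - 6)/(n + 6)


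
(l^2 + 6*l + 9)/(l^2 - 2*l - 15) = (l + 3)/(l - 5)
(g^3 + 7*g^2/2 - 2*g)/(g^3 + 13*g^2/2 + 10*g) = (2*g - 1)/(2*g + 5)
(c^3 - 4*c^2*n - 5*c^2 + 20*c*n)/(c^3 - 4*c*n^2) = (c^2 - 4*c*n - 5*c + 20*n)/(c^2 - 4*n^2)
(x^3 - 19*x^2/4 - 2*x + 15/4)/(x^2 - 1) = (4*x^2 - 23*x + 15)/(4*(x - 1))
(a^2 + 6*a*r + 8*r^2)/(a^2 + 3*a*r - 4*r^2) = (-a - 2*r)/(-a + r)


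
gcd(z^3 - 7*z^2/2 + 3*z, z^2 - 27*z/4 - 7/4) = 1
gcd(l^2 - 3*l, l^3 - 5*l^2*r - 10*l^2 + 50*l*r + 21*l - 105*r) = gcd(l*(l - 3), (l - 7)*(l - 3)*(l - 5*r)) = l - 3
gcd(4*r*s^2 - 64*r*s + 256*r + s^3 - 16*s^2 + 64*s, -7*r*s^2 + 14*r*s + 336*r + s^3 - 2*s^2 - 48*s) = s - 8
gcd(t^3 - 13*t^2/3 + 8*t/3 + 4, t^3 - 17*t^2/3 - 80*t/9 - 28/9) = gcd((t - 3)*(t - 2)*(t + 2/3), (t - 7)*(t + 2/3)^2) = t + 2/3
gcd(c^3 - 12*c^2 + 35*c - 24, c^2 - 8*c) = c - 8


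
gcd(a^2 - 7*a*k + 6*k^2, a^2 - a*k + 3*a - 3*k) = a - k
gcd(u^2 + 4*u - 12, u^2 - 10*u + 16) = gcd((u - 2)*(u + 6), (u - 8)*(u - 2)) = u - 2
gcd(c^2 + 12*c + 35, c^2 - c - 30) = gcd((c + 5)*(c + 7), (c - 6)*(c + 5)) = c + 5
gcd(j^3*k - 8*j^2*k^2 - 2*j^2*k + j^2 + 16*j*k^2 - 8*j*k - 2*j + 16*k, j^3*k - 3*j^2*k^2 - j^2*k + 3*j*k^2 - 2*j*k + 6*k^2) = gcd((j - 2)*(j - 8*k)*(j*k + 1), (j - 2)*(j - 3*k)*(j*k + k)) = j - 2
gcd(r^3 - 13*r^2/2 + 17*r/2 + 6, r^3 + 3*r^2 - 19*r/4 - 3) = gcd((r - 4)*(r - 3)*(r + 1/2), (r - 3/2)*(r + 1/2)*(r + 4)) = r + 1/2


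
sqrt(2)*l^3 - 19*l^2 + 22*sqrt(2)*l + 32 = (l - 8*sqrt(2))*(l - 2*sqrt(2))*(sqrt(2)*l + 1)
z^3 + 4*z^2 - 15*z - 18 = (z - 3)*(z + 1)*(z + 6)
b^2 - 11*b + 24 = (b - 8)*(b - 3)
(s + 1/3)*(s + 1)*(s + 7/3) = s^3 + 11*s^2/3 + 31*s/9 + 7/9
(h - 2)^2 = h^2 - 4*h + 4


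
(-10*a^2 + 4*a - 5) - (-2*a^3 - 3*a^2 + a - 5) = 2*a^3 - 7*a^2 + 3*a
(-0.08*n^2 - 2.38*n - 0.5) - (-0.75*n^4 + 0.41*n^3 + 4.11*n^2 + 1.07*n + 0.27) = 0.75*n^4 - 0.41*n^3 - 4.19*n^2 - 3.45*n - 0.77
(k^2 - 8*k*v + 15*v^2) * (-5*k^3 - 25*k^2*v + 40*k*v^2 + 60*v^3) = -5*k^5 + 15*k^4*v + 165*k^3*v^2 - 635*k^2*v^3 + 120*k*v^4 + 900*v^5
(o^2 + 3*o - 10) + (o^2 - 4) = 2*o^2 + 3*o - 14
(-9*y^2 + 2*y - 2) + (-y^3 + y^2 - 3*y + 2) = -y^3 - 8*y^2 - y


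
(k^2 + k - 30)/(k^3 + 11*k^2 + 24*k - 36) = (k - 5)/(k^2 + 5*k - 6)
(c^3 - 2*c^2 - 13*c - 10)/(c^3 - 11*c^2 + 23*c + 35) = (c + 2)/(c - 7)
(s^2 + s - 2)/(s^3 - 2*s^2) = (s^2 + s - 2)/(s^2*(s - 2))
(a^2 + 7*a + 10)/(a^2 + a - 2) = (a + 5)/(a - 1)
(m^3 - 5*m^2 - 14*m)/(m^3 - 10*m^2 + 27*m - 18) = m*(m^2 - 5*m - 14)/(m^3 - 10*m^2 + 27*m - 18)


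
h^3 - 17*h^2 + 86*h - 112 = (h - 8)*(h - 7)*(h - 2)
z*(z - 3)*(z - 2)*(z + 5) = z^4 - 19*z^2 + 30*z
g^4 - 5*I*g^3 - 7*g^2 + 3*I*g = g*(g - 3*I)*(g - I)^2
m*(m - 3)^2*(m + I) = m^4 - 6*m^3 + I*m^3 + 9*m^2 - 6*I*m^2 + 9*I*m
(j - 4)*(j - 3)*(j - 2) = j^3 - 9*j^2 + 26*j - 24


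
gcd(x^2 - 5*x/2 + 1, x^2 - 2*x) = x - 2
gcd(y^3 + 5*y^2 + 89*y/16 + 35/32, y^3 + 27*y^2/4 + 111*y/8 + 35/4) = y^2 + 19*y/4 + 35/8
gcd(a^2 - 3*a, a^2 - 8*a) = a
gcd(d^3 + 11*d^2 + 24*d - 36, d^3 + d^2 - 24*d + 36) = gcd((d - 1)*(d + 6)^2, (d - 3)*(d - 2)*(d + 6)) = d + 6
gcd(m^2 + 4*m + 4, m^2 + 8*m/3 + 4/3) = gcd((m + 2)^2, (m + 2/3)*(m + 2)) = m + 2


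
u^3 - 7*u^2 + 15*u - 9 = (u - 3)^2*(u - 1)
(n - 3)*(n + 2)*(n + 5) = n^3 + 4*n^2 - 11*n - 30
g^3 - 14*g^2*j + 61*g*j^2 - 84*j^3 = (g - 7*j)*(g - 4*j)*(g - 3*j)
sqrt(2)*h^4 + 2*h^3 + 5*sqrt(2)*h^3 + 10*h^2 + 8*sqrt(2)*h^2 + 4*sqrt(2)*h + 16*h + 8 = (h + 2)^2*(h + sqrt(2))*(sqrt(2)*h + sqrt(2))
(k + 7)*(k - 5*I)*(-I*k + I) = -I*k^3 - 5*k^2 - 6*I*k^2 - 30*k + 7*I*k + 35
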